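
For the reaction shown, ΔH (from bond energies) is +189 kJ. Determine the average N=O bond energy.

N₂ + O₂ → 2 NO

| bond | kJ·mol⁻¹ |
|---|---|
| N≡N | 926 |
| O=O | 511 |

Let D be the N=O bond energy.
Σ(broken) = 1×926 + 1×511 = 1437
Σ(formed) = 2×D = 2D
ΔH = Σ(broken) − Σ(formed) = (1437) − (2D) = +1437 − 2D
Setting this equal to +189 kJ gives 2D = 1248, so D = 624 kJ/mol.

D(N=O) ≈ 624 kJ/mol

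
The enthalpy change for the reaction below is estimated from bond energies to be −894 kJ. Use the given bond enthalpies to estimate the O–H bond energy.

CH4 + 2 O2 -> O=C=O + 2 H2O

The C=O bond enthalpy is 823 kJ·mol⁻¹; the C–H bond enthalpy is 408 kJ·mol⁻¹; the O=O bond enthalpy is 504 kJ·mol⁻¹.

Let D be the O–H bond energy.
Σ(broken) = 4×408 + 2×504 = 2640
Σ(formed) = 2×823 + 4×D = 1646 + 4D
ΔH = Σ(broken) − Σ(formed) = (2640) − (1646 + 4D) = +994 − 4D
Setting this equal to −894 kJ gives 4D = 1888, so D = 472 kJ/mol.

D(O–H) ≈ 472 kJ/mol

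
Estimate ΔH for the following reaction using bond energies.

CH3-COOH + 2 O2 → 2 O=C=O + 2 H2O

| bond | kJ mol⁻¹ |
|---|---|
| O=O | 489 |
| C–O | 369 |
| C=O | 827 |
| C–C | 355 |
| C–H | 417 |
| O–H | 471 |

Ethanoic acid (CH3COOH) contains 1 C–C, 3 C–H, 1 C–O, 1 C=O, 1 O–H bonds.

Bonds broken (reactants):
  C–C: 1 × 355 = 355
  C–H: 3 × 417 = 1251
  C–O: 1 × 369 = 369
  C=O: 1 × 827 = 827
  O–H: 1 × 471 = 471
  O=O: 2 × 489 = 978
  Σ(broken) = 4251 kJ
Bonds formed (products):
  C=O: 4 × 827 = 3308
  O–H: 4 × 471 = 1884
  Σ(formed) = 5192 kJ
ΔH = Σ(broken) − Σ(formed) = 4251 − 5192 = −941 kJ

ΔH ≈ −941 kJ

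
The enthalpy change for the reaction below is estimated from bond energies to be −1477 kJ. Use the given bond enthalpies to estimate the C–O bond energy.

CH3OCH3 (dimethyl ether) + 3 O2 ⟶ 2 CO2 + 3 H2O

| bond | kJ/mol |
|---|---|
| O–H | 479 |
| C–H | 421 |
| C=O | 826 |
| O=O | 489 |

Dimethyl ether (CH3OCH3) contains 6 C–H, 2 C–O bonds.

Let D be the C–O bond energy.
Σ(broken) = 6×421 + 2×D + 3×489 = 3993 + 2D
Σ(formed) = 4×826 + 6×479 = 6178
ΔH = Σ(broken) − Σ(formed) = (3993 + 2D) − (6178) = −2185 + 2D
Setting this equal to −1477 kJ gives 2D = 708, so D = 354 kJ/mol.

D(C–O) ≈ 354 kJ/mol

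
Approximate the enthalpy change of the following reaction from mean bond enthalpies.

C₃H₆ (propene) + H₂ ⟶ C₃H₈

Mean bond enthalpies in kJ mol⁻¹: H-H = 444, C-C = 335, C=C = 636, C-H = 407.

Bonds broken (reactants):
  C-C: 1 × 335 = 335
  C-H: 6 × 407 = 2442
  C=C: 1 × 636 = 636
  H-H: 1 × 444 = 444
  Σ(broken) = 3857 kJ
Bonds formed (products):
  C-C: 2 × 335 = 670
  C-H: 8 × 407 = 3256
  Σ(formed) = 3926 kJ
ΔH = Σ(broken) − Σ(formed) = 3857 − 3926 = −69 kJ

ΔH ≈ −69 kJ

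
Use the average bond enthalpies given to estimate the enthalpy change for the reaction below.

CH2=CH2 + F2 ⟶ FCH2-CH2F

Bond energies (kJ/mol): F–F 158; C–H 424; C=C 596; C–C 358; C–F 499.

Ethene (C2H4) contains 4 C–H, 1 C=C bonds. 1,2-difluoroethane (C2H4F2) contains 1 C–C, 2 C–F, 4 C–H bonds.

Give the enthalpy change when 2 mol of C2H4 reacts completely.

ΔH = −1204 kJ

Bonds broken (reactants):
  C–H: 4 × 424 = 1696
  C=C: 1 × 596 = 596
  F–F: 1 × 158 = 158
  Σ(broken) = 2450 kJ
Bonds formed (products):
  C–C: 1 × 358 = 358
  C–F: 2 × 499 = 998
  C–H: 4 × 424 = 1696
  Σ(formed) = 3052 kJ
ΔH = Σ(broken) − Σ(formed) = 2450 − 3052 = −602 kJ
For 2× the reaction as written: 2 × (−602) = −1204 kJ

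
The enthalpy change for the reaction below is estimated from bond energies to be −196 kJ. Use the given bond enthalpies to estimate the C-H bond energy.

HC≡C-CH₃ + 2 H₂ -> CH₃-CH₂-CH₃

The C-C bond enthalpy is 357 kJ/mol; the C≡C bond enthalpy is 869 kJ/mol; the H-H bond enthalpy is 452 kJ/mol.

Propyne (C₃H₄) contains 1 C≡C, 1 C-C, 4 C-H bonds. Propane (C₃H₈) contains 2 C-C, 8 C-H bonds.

Let D be the C-H bond energy.
Σ(broken) = 1×869 + 1×357 + 4×D + 2×452 = 2130 + 4D
Σ(formed) = 2×357 + 8×D = 714 + 8D
ΔH = Σ(broken) − Σ(formed) = (2130 + 4D) − (714 + 8D) = +1416 − 4D
Setting this equal to −196 kJ gives 4D = 1612, so D = 403 kJ/mol.

D(C-H) ≈ 403 kJ/mol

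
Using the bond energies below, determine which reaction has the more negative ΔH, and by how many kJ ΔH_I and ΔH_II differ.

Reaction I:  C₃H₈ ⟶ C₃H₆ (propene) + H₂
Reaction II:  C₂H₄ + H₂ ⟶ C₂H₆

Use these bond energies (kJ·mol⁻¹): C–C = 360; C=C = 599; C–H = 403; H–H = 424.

Reaction I:
  Bonds broken (reactants):
    C–C: 2 × 360 = 720
    C–H: 8 × 403 = 3224
    Σ(broken) = 3944 kJ
  Bonds formed (products):
    C–C: 1 × 360 = 360
    C–H: 6 × 403 = 2418
    C=C: 1 × 599 = 599
    H–H: 1 × 424 = 424
    Σ(formed) = 3801 kJ
  ΔH_I = 3944 − 3801 = +143 kJ
Reaction II:
  Bonds broken (reactants):
    C–H: 4 × 403 = 1612
    C=C: 1 × 599 = 599
    H–H: 1 × 424 = 424
    Σ(broken) = 2635 kJ
  Bonds formed (products):
    C–C: 1 × 360 = 360
    C–H: 6 × 403 = 2418
    Σ(formed) = 2778 kJ
  ΔH_II = 2635 − 2778 = −143 kJ
ΔH_I − ΔH_II = +286 kJ, so reaction II has the more negative ΔH; |ΔH_I − ΔH_II| = 286 kJ.

Reaction II, by 286 kJ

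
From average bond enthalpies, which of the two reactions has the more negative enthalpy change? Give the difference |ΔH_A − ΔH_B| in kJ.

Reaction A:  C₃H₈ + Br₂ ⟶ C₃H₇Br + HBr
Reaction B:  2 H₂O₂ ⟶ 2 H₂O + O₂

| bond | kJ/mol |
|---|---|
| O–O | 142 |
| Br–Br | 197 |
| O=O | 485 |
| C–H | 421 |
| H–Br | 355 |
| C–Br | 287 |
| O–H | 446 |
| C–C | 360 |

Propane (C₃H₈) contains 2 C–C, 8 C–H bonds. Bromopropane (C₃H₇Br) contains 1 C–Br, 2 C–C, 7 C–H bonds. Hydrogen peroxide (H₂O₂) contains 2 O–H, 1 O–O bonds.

Reaction B, by 177 kJ

Reaction A:
  Bonds broken (reactants):
    Br–Br: 1 × 197 = 197
    C–C: 2 × 360 = 720
    C–H: 8 × 421 = 3368
    Σ(broken) = 4285 kJ
  Bonds formed (products):
    C–Br: 1 × 287 = 287
    C–C: 2 × 360 = 720
    C–H: 7 × 421 = 2947
    H–Br: 1 × 355 = 355
    Σ(formed) = 4309 kJ
  ΔH_A = 4285 − 4309 = −24 kJ
Reaction B:
  Bonds broken (reactants):
    O–H: 4 × 446 = 1784
    O–O: 2 × 142 = 284
    Σ(broken) = 2068 kJ
  Bonds formed (products):
    O–H: 4 × 446 = 1784
    O=O: 1 × 485 = 485
    Σ(formed) = 2269 kJ
  ΔH_B = 2068 − 2269 = −201 kJ
ΔH_A − ΔH_B = +177 kJ, so reaction B has the more negative ΔH; |ΔH_A − ΔH_B| = 177 kJ.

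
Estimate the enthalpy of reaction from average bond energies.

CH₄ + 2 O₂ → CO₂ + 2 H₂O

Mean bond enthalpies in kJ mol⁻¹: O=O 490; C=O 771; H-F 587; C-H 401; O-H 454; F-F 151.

Bonds broken (reactants):
  C-H: 4 × 401 = 1604
  O=O: 2 × 490 = 980
  Σ(broken) = 2584 kJ
Bonds formed (products):
  C=O: 2 × 771 = 1542
  O-H: 4 × 454 = 1816
  Σ(formed) = 3358 kJ
ΔH = Σ(broken) − Σ(formed) = 2584 − 3358 = −774 kJ

ΔH ≈ −774 kJ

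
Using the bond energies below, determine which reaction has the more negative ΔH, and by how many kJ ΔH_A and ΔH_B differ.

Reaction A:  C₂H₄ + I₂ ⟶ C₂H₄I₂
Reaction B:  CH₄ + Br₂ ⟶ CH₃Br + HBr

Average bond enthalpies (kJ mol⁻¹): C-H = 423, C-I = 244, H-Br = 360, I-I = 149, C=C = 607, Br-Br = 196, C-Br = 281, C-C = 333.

Reaction A, by 43 kJ

Reaction A:
  Bonds broken (reactants):
    C-H: 4 × 423 = 1692
    C=C: 1 × 607 = 607
    I-I: 1 × 149 = 149
    Σ(broken) = 2448 kJ
  Bonds formed (products):
    C-C: 1 × 333 = 333
    C-H: 4 × 423 = 1692
    C-I: 2 × 244 = 488
    Σ(formed) = 2513 kJ
  ΔH_A = 2448 − 2513 = −65 kJ
Reaction B:
  Bonds broken (reactants):
    Br-Br: 1 × 196 = 196
    C-H: 4 × 423 = 1692
    Σ(broken) = 1888 kJ
  Bonds formed (products):
    C-Br: 1 × 281 = 281
    C-H: 3 × 423 = 1269
    H-Br: 1 × 360 = 360
    Σ(formed) = 1910 kJ
  ΔH_B = 1888 − 1910 = −22 kJ
ΔH_A − ΔH_B = −43 kJ, so reaction A has the more negative ΔH; |ΔH_A − ΔH_B| = 43 kJ.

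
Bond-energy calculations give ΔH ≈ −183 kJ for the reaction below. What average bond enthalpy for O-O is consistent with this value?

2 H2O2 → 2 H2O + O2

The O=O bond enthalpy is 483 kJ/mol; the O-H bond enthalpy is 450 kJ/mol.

D(O-O) ≈ 150 kJ/mol

Let D be the O-O bond energy.
Σ(broken) = 4×450 + 2×D = 1800 + 2D
Σ(formed) = 4×450 + 1×483 = 2283
ΔH = Σ(broken) − Σ(formed) = (1800 + 2D) − (2283) = −483 + 2D
Setting this equal to −183 kJ gives 2D = 300, so D = 150 kJ/mol.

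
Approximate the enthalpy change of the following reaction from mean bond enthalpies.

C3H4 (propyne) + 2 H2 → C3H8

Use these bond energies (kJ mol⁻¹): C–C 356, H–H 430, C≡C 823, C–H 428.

Bonds broken (reactants):
  C≡C: 1 × 823 = 823
  C–C: 1 × 356 = 356
  C–H: 4 × 428 = 1712
  H–H: 2 × 430 = 860
  Σ(broken) = 3751 kJ
Bonds formed (products):
  C–C: 2 × 356 = 712
  C–H: 8 × 428 = 3424
  Σ(formed) = 4136 kJ
ΔH = Σ(broken) − Σ(formed) = 3751 − 4136 = −385 kJ

ΔH ≈ −385 kJ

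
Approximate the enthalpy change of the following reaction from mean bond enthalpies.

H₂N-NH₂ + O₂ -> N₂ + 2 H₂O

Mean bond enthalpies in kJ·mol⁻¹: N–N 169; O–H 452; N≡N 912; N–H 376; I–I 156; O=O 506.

ΔH ≈ −541 kJ

Bonds broken (reactants):
  N–H: 4 × 376 = 1504
  N–N: 1 × 169 = 169
  O=O: 1 × 506 = 506
  Σ(broken) = 2179 kJ
Bonds formed (products):
  N≡N: 1 × 912 = 912
  O–H: 4 × 452 = 1808
  Σ(formed) = 2720 kJ
ΔH = Σ(broken) − Σ(formed) = 2179 − 2720 = −541 kJ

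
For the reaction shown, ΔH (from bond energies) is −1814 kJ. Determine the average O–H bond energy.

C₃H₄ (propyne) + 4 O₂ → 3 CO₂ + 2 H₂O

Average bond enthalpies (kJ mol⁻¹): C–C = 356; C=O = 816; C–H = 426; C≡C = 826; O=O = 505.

Let D be the O–H bond energy.
Σ(broken) = 1×826 + 1×356 + 4×426 + 4×505 = 4906
Σ(formed) = 6×816 + 4×D = 4896 + 4D
ΔH = Σ(broken) − Σ(formed) = (4906) − (4896 + 4D) = +10 − 4D
Setting this equal to −1814 kJ gives 4D = 1824, so D = 456 kJ/mol.

D(O–H) ≈ 456 kJ/mol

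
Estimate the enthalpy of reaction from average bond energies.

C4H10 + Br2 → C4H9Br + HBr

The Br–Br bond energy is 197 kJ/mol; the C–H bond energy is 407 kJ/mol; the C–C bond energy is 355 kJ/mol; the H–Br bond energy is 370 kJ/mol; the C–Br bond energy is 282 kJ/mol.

ΔH ≈ −48 kJ

Bonds broken (reactants):
  Br–Br: 1 × 197 = 197
  C–C: 3 × 355 = 1065
  C–H: 10 × 407 = 4070
  Σ(broken) = 5332 kJ
Bonds formed (products):
  C–Br: 1 × 282 = 282
  C–C: 3 × 355 = 1065
  C–H: 9 × 407 = 3663
  H–Br: 1 × 370 = 370
  Σ(formed) = 5380 kJ
ΔH = Σ(broken) − Σ(formed) = 5332 − 5380 = −48 kJ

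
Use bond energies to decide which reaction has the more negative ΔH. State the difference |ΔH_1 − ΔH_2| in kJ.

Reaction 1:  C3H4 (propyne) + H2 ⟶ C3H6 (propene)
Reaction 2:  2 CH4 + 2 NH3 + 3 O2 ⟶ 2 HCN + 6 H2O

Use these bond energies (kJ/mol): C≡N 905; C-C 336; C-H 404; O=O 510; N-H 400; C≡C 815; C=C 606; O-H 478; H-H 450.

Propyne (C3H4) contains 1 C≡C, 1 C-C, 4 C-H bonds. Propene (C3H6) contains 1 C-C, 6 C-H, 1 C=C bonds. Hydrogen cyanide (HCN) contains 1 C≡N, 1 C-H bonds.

Reaction 1:
  Bonds broken (reactants):
    C≡C: 1 × 815 = 815
    C-C: 1 × 336 = 336
    C-H: 4 × 404 = 1616
    H-H: 1 × 450 = 450
    Σ(broken) = 3217 kJ
  Bonds formed (products):
    C-C: 1 × 336 = 336
    C-H: 6 × 404 = 2424
    C=C: 1 × 606 = 606
    Σ(formed) = 3366 kJ
  ΔH_1 = 3217 − 3366 = −149 kJ
Reaction 2:
  Bonds broken (reactants):
    C-H: 8 × 404 = 3232
    N-H: 6 × 400 = 2400
    O=O: 3 × 510 = 1530
    Σ(broken) = 7162 kJ
  Bonds formed (products):
    C≡N: 2 × 905 = 1810
    C-H: 2 × 404 = 808
    O-H: 12 × 478 = 5736
    Σ(formed) = 8354 kJ
  ΔH_2 = 7162 − 8354 = −1192 kJ
ΔH_1 − ΔH_2 = +1043 kJ, so reaction 2 has the more negative ΔH; |ΔH_1 − ΔH_2| = 1043 kJ.

Reaction 2, by 1043 kJ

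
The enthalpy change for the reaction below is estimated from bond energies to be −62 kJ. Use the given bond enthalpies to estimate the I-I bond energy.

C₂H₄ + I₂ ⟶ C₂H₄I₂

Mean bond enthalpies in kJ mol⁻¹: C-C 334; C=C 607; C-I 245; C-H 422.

D(I-I) ≈ 155 kJ/mol

Let D be the I-I bond energy.
Σ(broken) = 4×422 + 1×607 + 1×D = 2295 + D
Σ(formed) = 1×334 + 4×422 + 2×245 = 2512
ΔH = Σ(broken) − Σ(formed) = (2295 + D) − (2512) = −217 + D
Setting this equal to −62 kJ gives D = 155 kJ/mol.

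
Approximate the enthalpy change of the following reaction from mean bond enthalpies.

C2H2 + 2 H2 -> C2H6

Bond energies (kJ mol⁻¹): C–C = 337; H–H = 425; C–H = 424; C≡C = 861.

Bonds broken (reactants):
  C≡C: 1 × 861 = 861
  C–H: 2 × 424 = 848
  H–H: 2 × 425 = 850
  Σ(broken) = 2559 kJ
Bonds formed (products):
  C–C: 1 × 337 = 337
  C–H: 6 × 424 = 2544
  Σ(formed) = 2881 kJ
ΔH = Σ(broken) − Σ(formed) = 2559 − 2881 = −322 kJ

ΔH ≈ −322 kJ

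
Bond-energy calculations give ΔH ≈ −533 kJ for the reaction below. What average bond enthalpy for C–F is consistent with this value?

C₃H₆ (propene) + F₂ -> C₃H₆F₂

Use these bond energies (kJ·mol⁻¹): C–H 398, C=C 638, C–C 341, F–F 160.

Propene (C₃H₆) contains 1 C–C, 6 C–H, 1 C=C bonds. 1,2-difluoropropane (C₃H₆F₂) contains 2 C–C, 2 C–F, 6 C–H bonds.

D(C–F) ≈ 495 kJ/mol

Let D be the C–F bond energy.
Σ(broken) = 1×341 + 6×398 + 1×638 + 1×160 = 3527
Σ(formed) = 2×341 + 2×D + 6×398 = 3070 + 2D
ΔH = Σ(broken) − Σ(formed) = (3527) − (3070 + 2D) = +457 − 2D
Setting this equal to −533 kJ gives 2D = 990, so D = 495 kJ/mol.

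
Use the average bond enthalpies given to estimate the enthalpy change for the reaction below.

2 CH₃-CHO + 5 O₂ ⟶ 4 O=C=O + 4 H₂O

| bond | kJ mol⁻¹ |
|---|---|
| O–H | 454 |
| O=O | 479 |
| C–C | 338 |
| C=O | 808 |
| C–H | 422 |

Bonds broken (reactants):
  C–C: 2 × 338 = 676
  C–H: 8 × 422 = 3376
  C=O: 2 × 808 = 1616
  O=O: 5 × 479 = 2395
  Σ(broken) = 8063 kJ
Bonds formed (products):
  C=O: 8 × 808 = 6464
  O–H: 8 × 454 = 3632
  Σ(formed) = 10096 kJ
ΔH = Σ(broken) − Σ(formed) = 8063 − 10096 = −2033 kJ

ΔH ≈ −2033 kJ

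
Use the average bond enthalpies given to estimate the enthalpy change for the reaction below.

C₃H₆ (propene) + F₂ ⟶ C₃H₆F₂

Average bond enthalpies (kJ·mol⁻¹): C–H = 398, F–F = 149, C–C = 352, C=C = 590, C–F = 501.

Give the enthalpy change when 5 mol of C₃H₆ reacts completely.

ΔH = −3075 kJ

Bonds broken (reactants):
  C–C: 1 × 352 = 352
  C–H: 6 × 398 = 2388
  C=C: 1 × 590 = 590
  F–F: 1 × 149 = 149
  Σ(broken) = 3479 kJ
Bonds formed (products):
  C–C: 2 × 352 = 704
  C–F: 2 × 501 = 1002
  C–H: 6 × 398 = 2388
  Σ(formed) = 4094 kJ
ΔH = Σ(broken) − Σ(formed) = 3479 − 4094 = −615 kJ
For 5× the reaction as written: 5 × (−615) = −3075 kJ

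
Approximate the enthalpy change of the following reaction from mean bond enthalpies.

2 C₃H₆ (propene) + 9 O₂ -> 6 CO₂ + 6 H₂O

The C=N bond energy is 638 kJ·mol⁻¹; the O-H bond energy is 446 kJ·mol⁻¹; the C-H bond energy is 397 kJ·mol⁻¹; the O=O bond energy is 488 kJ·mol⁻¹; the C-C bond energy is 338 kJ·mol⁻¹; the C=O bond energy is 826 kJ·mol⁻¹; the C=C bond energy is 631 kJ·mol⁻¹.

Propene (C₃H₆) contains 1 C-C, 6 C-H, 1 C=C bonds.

ΔH ≈ −4170 kJ

Bonds broken (reactants):
  C-C: 2 × 338 = 676
  C-H: 12 × 397 = 4764
  C=C: 2 × 631 = 1262
  O=O: 9 × 488 = 4392
  Σ(broken) = 11094 kJ
Bonds formed (products):
  C=O: 12 × 826 = 9912
  O-H: 12 × 446 = 5352
  Σ(formed) = 15264 kJ
ΔH = Σ(broken) − Σ(formed) = 11094 − 15264 = −4170 kJ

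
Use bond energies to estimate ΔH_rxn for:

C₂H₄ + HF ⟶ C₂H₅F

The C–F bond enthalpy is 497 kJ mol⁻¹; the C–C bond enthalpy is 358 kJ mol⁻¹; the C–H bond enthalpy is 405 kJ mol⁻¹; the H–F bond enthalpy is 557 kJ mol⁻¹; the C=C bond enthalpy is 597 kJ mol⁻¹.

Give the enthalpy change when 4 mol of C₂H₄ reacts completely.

ΔH = −424 kJ

Bonds broken (reactants):
  C–H: 4 × 405 = 1620
  C=C: 1 × 597 = 597
  H–F: 1 × 557 = 557
  Σ(broken) = 2774 kJ
Bonds formed (products):
  C–C: 1 × 358 = 358
  C–F: 1 × 497 = 497
  C–H: 5 × 405 = 2025
  Σ(formed) = 2880 kJ
ΔH = Σ(broken) − Σ(formed) = 2774 − 2880 = −106 kJ
For 4× the reaction as written: 4 × (−106) = −424 kJ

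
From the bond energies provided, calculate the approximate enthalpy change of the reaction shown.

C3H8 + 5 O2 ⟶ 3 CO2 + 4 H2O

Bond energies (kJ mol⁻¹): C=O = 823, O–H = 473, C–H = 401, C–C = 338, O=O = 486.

ΔH ≈ −2408 kJ

Bonds broken (reactants):
  C–C: 2 × 338 = 676
  C–H: 8 × 401 = 3208
  O=O: 5 × 486 = 2430
  Σ(broken) = 6314 kJ
Bonds formed (products):
  C=O: 6 × 823 = 4938
  O–H: 8 × 473 = 3784
  Σ(formed) = 8722 kJ
ΔH = Σ(broken) − Σ(formed) = 6314 − 8722 = −2408 kJ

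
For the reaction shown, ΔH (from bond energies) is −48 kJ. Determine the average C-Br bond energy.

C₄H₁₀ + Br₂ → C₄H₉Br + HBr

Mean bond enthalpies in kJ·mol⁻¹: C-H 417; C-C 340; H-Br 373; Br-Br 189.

D(C-Br) ≈ 281 kJ/mol

Let D be the C-Br bond energy.
Σ(broken) = 1×189 + 3×340 + 10×417 = 5379
Σ(formed) = 1×D + 3×340 + 9×417 + 1×373 = 5146 + D
ΔH = Σ(broken) − Σ(formed) = (5379) − (5146 + D) = +233 − D
Setting this equal to −48 kJ gives D = 281 kJ/mol.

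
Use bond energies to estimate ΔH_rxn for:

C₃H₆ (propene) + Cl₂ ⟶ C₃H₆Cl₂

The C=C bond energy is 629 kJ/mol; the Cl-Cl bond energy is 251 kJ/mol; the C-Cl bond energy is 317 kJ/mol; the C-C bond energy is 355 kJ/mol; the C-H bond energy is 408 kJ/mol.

ΔH ≈ −109 kJ

Bonds broken (reactants):
  C-C: 1 × 355 = 355
  C-H: 6 × 408 = 2448
  C=C: 1 × 629 = 629
  Cl-Cl: 1 × 251 = 251
  Σ(broken) = 3683 kJ
Bonds formed (products):
  C-C: 2 × 355 = 710
  C-Cl: 2 × 317 = 634
  C-H: 6 × 408 = 2448
  Σ(formed) = 3792 kJ
ΔH = Σ(broken) − Σ(formed) = 3683 − 3792 = −109 kJ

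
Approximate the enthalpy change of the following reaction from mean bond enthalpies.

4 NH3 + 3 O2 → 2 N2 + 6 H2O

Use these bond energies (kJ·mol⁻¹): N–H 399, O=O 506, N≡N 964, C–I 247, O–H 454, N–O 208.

Bonds broken (reactants):
  N–H: 12 × 399 = 4788
  O=O: 3 × 506 = 1518
  Σ(broken) = 6306 kJ
Bonds formed (products):
  N≡N: 2 × 964 = 1928
  O–H: 12 × 454 = 5448
  Σ(formed) = 7376 kJ
ΔH = Σ(broken) − Σ(formed) = 6306 − 7376 = −1070 kJ

ΔH ≈ −1070 kJ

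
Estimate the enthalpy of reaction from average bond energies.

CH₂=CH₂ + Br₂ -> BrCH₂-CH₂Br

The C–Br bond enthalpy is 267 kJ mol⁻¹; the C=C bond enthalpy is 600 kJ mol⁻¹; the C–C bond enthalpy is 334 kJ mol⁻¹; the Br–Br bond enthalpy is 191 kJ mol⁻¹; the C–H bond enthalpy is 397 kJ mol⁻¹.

Bonds broken (reactants):
  Br–Br: 1 × 191 = 191
  C–H: 4 × 397 = 1588
  C=C: 1 × 600 = 600
  Σ(broken) = 2379 kJ
Bonds formed (products):
  C–Br: 2 × 267 = 534
  C–C: 1 × 334 = 334
  C–H: 4 × 397 = 1588
  Σ(formed) = 2456 kJ
ΔH = Σ(broken) − Σ(formed) = 2379 − 2456 = −77 kJ

ΔH ≈ −77 kJ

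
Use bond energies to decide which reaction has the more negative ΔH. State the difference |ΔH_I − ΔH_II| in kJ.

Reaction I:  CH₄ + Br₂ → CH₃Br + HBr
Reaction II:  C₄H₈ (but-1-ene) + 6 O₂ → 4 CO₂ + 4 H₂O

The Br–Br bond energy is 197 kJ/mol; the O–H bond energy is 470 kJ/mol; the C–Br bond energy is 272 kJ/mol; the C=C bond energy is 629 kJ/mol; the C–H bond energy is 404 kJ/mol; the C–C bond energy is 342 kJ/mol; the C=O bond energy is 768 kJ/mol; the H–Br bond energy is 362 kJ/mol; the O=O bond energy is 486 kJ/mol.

Reaction II, by 2410 kJ

Reaction I:
  Bonds broken (reactants):
    Br–Br: 1 × 197 = 197
    C–H: 4 × 404 = 1616
    Σ(broken) = 1813 kJ
  Bonds formed (products):
    C–Br: 1 × 272 = 272
    C–H: 3 × 404 = 1212
    H–Br: 1 × 362 = 362
    Σ(formed) = 1846 kJ
  ΔH_I = 1813 − 1846 = −33 kJ
Reaction II:
  Bonds broken (reactants):
    C–C: 2 × 342 = 684
    C–H: 8 × 404 = 3232
    C=C: 1 × 629 = 629
    O=O: 6 × 486 = 2916
    Σ(broken) = 7461 kJ
  Bonds formed (products):
    C=O: 8 × 768 = 6144
    O–H: 8 × 470 = 3760
    Σ(formed) = 9904 kJ
  ΔH_II = 7461 − 9904 = −2443 kJ
ΔH_I − ΔH_II = +2410 kJ, so reaction II has the more negative ΔH; |ΔH_I − ΔH_II| = 2410 kJ.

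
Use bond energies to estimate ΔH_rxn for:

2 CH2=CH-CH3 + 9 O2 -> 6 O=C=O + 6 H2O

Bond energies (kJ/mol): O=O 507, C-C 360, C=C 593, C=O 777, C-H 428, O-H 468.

Bonds broken (reactants):
  C-C: 2 × 360 = 720
  C-H: 12 × 428 = 5136
  C=C: 2 × 593 = 1186
  O=O: 9 × 507 = 4563
  Σ(broken) = 11605 kJ
Bonds formed (products):
  C=O: 12 × 777 = 9324
  O-H: 12 × 468 = 5616
  Σ(formed) = 14940 kJ
ΔH = Σ(broken) − Σ(formed) = 11605 − 14940 = −3335 kJ

ΔH ≈ −3335 kJ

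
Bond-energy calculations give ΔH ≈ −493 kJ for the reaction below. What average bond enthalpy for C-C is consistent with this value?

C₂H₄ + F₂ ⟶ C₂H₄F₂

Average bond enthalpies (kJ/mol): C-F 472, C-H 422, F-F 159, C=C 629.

Let D be the C-C bond energy.
Σ(broken) = 4×422 + 1×629 + 1×159 = 2476
Σ(formed) = 1×D + 2×472 + 4×422 = 2632 + D
ΔH = Σ(broken) − Σ(formed) = (2476) − (2632 + D) = −156 − D
Setting this equal to −493 kJ gives D = 337 kJ/mol.

D(C-C) ≈ 337 kJ/mol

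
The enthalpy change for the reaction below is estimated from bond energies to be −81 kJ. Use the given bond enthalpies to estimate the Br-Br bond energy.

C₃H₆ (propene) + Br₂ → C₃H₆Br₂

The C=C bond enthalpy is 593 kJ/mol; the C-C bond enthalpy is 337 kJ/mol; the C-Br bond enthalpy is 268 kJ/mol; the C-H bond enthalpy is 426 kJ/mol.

D(Br-Br) ≈ 199 kJ/mol

Let D be the Br-Br bond energy.
Σ(broken) = 1×D + 1×337 + 6×426 + 1×593 = 3486 + D
Σ(formed) = 2×268 + 2×337 + 6×426 = 3766
ΔH = Σ(broken) − Σ(formed) = (3486 + D) − (3766) = −280 + D
Setting this equal to −81 kJ gives D = 199 kJ/mol.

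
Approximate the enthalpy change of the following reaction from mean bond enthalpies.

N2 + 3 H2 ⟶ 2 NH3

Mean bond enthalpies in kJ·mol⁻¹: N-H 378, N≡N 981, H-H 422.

ΔH ≈ −21 kJ

Bonds broken (reactants):
  H-H: 3 × 422 = 1266
  N≡N: 1 × 981 = 981
  Σ(broken) = 2247 kJ
Bonds formed (products):
  N-H: 6 × 378 = 2268
  Σ(formed) = 2268 kJ
ΔH = Σ(broken) − Σ(formed) = 2247 − 2268 = −21 kJ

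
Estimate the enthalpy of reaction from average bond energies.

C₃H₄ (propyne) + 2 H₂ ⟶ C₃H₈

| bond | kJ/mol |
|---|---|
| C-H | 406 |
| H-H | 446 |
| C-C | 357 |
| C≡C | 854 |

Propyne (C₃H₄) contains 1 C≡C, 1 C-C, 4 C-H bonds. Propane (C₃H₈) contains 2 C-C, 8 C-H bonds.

Bonds broken (reactants):
  C≡C: 1 × 854 = 854
  C-C: 1 × 357 = 357
  C-H: 4 × 406 = 1624
  H-H: 2 × 446 = 892
  Σ(broken) = 3727 kJ
Bonds formed (products):
  C-C: 2 × 357 = 714
  C-H: 8 × 406 = 3248
  Σ(formed) = 3962 kJ
ΔH = Σ(broken) − Σ(formed) = 3727 − 3962 = −235 kJ

ΔH ≈ −235 kJ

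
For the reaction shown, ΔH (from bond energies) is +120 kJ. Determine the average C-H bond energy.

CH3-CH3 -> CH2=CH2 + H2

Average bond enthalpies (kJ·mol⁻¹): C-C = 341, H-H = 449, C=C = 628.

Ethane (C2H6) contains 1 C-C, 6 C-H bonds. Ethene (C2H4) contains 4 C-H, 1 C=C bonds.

D(C-H) ≈ 428 kJ/mol

Let D be the C-H bond energy.
Σ(broken) = 1×341 + 6×D = 341 + 6D
Σ(formed) = 4×D + 1×628 + 1×449 = 1077 + 4D
ΔH = Σ(broken) − Σ(formed) = (341 + 6D) − (1077 + 4D) = −736 + 2D
Setting this equal to +120 kJ gives 2D = 856, so D = 428 kJ/mol.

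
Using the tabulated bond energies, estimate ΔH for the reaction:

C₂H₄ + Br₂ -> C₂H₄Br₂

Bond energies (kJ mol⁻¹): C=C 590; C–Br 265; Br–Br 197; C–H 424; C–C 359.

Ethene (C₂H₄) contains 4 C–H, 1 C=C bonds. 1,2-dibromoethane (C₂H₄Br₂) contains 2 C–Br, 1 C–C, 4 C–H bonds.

ΔH ≈ −102 kJ

Bonds broken (reactants):
  Br–Br: 1 × 197 = 197
  C–H: 4 × 424 = 1696
  C=C: 1 × 590 = 590
  Σ(broken) = 2483 kJ
Bonds formed (products):
  C–Br: 2 × 265 = 530
  C–C: 1 × 359 = 359
  C–H: 4 × 424 = 1696
  Σ(formed) = 2585 kJ
ΔH = Σ(broken) − Σ(formed) = 2483 − 2585 = −102 kJ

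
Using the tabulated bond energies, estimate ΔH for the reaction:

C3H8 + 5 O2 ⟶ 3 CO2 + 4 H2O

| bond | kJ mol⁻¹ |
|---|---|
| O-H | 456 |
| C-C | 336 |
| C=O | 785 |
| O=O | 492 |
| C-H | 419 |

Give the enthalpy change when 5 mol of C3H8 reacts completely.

Bonds broken (reactants):
  C-C: 2 × 336 = 672
  C-H: 8 × 419 = 3352
  O=O: 5 × 492 = 2460
  Σ(broken) = 6484 kJ
Bonds formed (products):
  C=O: 6 × 785 = 4710
  O-H: 8 × 456 = 3648
  Σ(formed) = 8358 kJ
ΔH = Σ(broken) − Σ(formed) = 6484 − 8358 = −1874 kJ
For 5× the reaction as written: 5 × (−1874) = −9370 kJ

ΔH = −9370 kJ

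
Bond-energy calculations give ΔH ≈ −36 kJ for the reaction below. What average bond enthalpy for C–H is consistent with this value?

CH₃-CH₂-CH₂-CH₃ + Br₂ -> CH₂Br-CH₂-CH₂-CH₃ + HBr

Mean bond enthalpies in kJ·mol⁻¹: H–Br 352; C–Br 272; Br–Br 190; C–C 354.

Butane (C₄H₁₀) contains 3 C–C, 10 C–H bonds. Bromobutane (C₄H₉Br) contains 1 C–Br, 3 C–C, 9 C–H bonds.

D(C–H) ≈ 398 kJ/mol

Let D be the C–H bond energy.
Σ(broken) = 1×190 + 3×354 + 10×D = 1252 + 10D
Σ(formed) = 1×272 + 3×354 + 9×D + 1×352 = 1686 + 9D
ΔH = Σ(broken) − Σ(formed) = (1252 + 10D) − (1686 + 9D) = −434 + D
Setting this equal to −36 kJ gives D = 398 kJ/mol.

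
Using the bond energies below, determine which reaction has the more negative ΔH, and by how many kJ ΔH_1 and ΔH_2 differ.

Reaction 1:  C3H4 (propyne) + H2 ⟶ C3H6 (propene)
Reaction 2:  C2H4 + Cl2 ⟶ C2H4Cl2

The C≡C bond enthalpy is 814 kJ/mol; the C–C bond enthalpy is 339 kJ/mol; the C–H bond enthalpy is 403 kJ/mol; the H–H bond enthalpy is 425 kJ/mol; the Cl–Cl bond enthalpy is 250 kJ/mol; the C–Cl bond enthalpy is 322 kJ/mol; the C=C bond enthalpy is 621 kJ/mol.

Reaction 1, by 76 kJ

Reaction 1:
  Bonds broken (reactants):
    C≡C: 1 × 814 = 814
    C–C: 1 × 339 = 339
    C–H: 4 × 403 = 1612
    H–H: 1 × 425 = 425
    Σ(broken) = 3190 kJ
  Bonds formed (products):
    C–C: 1 × 339 = 339
    C–H: 6 × 403 = 2418
    C=C: 1 × 621 = 621
    Σ(formed) = 3378 kJ
  ΔH_1 = 3190 − 3378 = −188 kJ
Reaction 2:
  Bonds broken (reactants):
    C–H: 4 × 403 = 1612
    C=C: 1 × 621 = 621
    Cl–Cl: 1 × 250 = 250
    Σ(broken) = 2483 kJ
  Bonds formed (products):
    C–C: 1 × 339 = 339
    C–Cl: 2 × 322 = 644
    C–H: 4 × 403 = 1612
    Σ(formed) = 2595 kJ
  ΔH_2 = 2483 − 2595 = −112 kJ
ΔH_1 − ΔH_2 = −76 kJ, so reaction 1 has the more negative ΔH; |ΔH_1 − ΔH_2| = 76 kJ.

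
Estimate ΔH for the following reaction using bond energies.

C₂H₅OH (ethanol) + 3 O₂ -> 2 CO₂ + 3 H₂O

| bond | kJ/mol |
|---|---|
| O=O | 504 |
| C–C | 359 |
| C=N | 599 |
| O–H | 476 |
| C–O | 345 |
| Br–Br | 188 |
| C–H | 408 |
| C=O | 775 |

ΔH ≈ −1224 kJ

Bonds broken (reactants):
  C–C: 1 × 359 = 359
  C–H: 5 × 408 = 2040
  C–O: 1 × 345 = 345
  O–H: 1 × 476 = 476
  O=O: 3 × 504 = 1512
  Σ(broken) = 4732 kJ
Bonds formed (products):
  C=O: 4 × 775 = 3100
  O–H: 6 × 476 = 2856
  Σ(formed) = 5956 kJ
ΔH = Σ(broken) − Σ(formed) = 4732 − 5956 = −1224 kJ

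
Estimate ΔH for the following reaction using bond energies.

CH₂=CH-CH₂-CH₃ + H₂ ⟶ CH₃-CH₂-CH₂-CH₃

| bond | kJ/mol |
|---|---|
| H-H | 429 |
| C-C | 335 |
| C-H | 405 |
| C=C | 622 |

ΔH ≈ −94 kJ

Bonds broken (reactants):
  C-C: 2 × 335 = 670
  C-H: 8 × 405 = 3240
  C=C: 1 × 622 = 622
  H-H: 1 × 429 = 429
  Σ(broken) = 4961 kJ
Bonds formed (products):
  C-C: 3 × 335 = 1005
  C-H: 10 × 405 = 4050
  Σ(formed) = 5055 kJ
ΔH = Σ(broken) − Σ(formed) = 4961 − 5055 = −94 kJ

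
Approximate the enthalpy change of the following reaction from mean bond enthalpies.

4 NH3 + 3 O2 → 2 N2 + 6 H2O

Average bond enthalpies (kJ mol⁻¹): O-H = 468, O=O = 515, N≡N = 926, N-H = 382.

ΔH ≈ −1339 kJ

Bonds broken (reactants):
  N-H: 12 × 382 = 4584
  O=O: 3 × 515 = 1545
  Σ(broken) = 6129 kJ
Bonds formed (products):
  N≡N: 2 × 926 = 1852
  O-H: 12 × 468 = 5616
  Σ(formed) = 7468 kJ
ΔH = Σ(broken) − Σ(formed) = 6129 − 7468 = −1339 kJ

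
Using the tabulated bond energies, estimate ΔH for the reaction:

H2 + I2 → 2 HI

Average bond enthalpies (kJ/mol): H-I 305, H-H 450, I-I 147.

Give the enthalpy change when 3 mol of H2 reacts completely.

Bonds broken (reactants):
  H-H: 1 × 450 = 450
  I-I: 1 × 147 = 147
  Σ(broken) = 597 kJ
Bonds formed (products):
  H-I: 2 × 305 = 610
  Σ(formed) = 610 kJ
ΔH = Σ(broken) − Σ(formed) = 597 − 610 = −13 kJ
For 3× the reaction as written: 3 × (−13) = −39 kJ

ΔH = −39 kJ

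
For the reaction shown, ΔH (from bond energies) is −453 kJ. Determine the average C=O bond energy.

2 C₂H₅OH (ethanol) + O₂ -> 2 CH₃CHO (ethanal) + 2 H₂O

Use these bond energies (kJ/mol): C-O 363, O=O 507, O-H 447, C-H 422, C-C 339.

Let D be the C=O bond energy.
Σ(broken) = 2×339 + 10×422 + 2×363 + 2×447 + 1×507 = 7025
Σ(formed) = 2×339 + 8×422 + 2×D + 4×447 = 5842 + 2D
ΔH = Σ(broken) − Σ(formed) = (7025) − (5842 + 2D) = +1183 − 2D
Setting this equal to −453 kJ gives 2D = 1636, so D = 818 kJ/mol.

D(C=O) ≈ 818 kJ/mol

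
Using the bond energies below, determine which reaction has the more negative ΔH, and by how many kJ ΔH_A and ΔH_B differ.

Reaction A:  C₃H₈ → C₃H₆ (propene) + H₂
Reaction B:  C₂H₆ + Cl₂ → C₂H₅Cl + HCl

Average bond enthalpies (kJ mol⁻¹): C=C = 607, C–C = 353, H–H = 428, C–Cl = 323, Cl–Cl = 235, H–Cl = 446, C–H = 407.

Reaction B, by 259 kJ

Reaction A:
  Bonds broken (reactants):
    C–C: 2 × 353 = 706
    C–H: 8 × 407 = 3256
    Σ(broken) = 3962 kJ
  Bonds formed (products):
    C–C: 1 × 353 = 353
    C–H: 6 × 407 = 2442
    C=C: 1 × 607 = 607
    H–H: 1 × 428 = 428
    Σ(formed) = 3830 kJ
  ΔH_A = 3962 − 3830 = +132 kJ
Reaction B:
  Bonds broken (reactants):
    C–C: 1 × 353 = 353
    C–H: 6 × 407 = 2442
    Cl–Cl: 1 × 235 = 235
    Σ(broken) = 3030 kJ
  Bonds formed (products):
    C–C: 1 × 353 = 353
    C–Cl: 1 × 323 = 323
    C–H: 5 × 407 = 2035
    H–Cl: 1 × 446 = 446
    Σ(formed) = 3157 kJ
  ΔH_B = 3030 − 3157 = −127 kJ
ΔH_A − ΔH_B = +259 kJ, so reaction B has the more negative ΔH; |ΔH_A − ΔH_B| = 259 kJ.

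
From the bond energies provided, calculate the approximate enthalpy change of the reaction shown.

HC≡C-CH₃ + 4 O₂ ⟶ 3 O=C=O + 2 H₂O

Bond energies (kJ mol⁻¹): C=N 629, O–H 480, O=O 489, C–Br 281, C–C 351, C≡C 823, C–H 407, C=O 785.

Bonds broken (reactants):
  C≡C: 1 × 823 = 823
  C–C: 1 × 351 = 351
  C–H: 4 × 407 = 1628
  O=O: 4 × 489 = 1956
  Σ(broken) = 4758 kJ
Bonds formed (products):
  C=O: 6 × 785 = 4710
  O–H: 4 × 480 = 1920
  Σ(formed) = 6630 kJ
ΔH = Σ(broken) − Σ(formed) = 4758 − 6630 = −1872 kJ

ΔH ≈ −1872 kJ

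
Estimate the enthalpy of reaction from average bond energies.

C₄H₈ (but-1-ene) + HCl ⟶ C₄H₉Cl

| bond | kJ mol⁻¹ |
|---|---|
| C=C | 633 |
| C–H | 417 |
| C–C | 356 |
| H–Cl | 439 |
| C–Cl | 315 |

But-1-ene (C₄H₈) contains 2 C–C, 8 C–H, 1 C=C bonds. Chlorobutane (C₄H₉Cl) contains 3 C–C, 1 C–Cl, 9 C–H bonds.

ΔH ≈ −16 kJ

Bonds broken (reactants):
  C–C: 2 × 356 = 712
  C–H: 8 × 417 = 3336
  C=C: 1 × 633 = 633
  H–Cl: 1 × 439 = 439
  Σ(broken) = 5120 kJ
Bonds formed (products):
  C–C: 3 × 356 = 1068
  C–Cl: 1 × 315 = 315
  C–H: 9 × 417 = 3753
  Σ(formed) = 5136 kJ
ΔH = Σ(broken) − Σ(formed) = 5120 − 5136 = −16 kJ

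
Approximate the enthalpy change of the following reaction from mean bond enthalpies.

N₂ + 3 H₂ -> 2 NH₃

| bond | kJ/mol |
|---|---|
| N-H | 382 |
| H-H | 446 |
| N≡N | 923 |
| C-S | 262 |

Bonds broken (reactants):
  H-H: 3 × 446 = 1338
  N≡N: 1 × 923 = 923
  Σ(broken) = 2261 kJ
Bonds formed (products):
  N-H: 6 × 382 = 2292
  Σ(formed) = 2292 kJ
ΔH = Σ(broken) − Σ(formed) = 2261 − 2292 = −31 kJ

ΔH ≈ −31 kJ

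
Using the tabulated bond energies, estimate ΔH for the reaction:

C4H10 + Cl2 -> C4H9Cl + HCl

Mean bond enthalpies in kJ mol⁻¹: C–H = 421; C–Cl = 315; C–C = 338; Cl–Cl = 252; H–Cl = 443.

ΔH ≈ −85 kJ

Bonds broken (reactants):
  C–C: 3 × 338 = 1014
  C–H: 10 × 421 = 4210
  Cl–Cl: 1 × 252 = 252
  Σ(broken) = 5476 kJ
Bonds formed (products):
  C–C: 3 × 338 = 1014
  C–Cl: 1 × 315 = 315
  C–H: 9 × 421 = 3789
  H–Cl: 1 × 443 = 443
  Σ(formed) = 5561 kJ
ΔH = Σ(broken) − Σ(formed) = 5476 − 5561 = −85 kJ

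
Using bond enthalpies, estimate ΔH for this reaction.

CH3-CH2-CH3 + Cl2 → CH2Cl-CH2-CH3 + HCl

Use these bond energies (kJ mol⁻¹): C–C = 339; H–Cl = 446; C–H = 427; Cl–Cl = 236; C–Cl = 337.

Bonds broken (reactants):
  C–C: 2 × 339 = 678
  C–H: 8 × 427 = 3416
  Cl–Cl: 1 × 236 = 236
  Σ(broken) = 4330 kJ
Bonds formed (products):
  C–C: 2 × 339 = 678
  C–Cl: 1 × 337 = 337
  C–H: 7 × 427 = 2989
  H–Cl: 1 × 446 = 446
  Σ(formed) = 4450 kJ
ΔH = Σ(broken) − Σ(formed) = 4330 − 4450 = −120 kJ

ΔH ≈ −120 kJ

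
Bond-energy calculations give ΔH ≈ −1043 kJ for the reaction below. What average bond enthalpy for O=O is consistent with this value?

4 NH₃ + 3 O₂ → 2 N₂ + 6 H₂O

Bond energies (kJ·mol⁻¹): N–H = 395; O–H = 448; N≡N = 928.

Let D be the O=O bond energy.
Σ(broken) = 12×395 + 3×D = 4740 + 3D
Σ(formed) = 2×928 + 12×448 = 7232
ΔH = Σ(broken) − Σ(formed) = (4740 + 3D) − (7232) = −2492 + 3D
Setting this equal to −1043 kJ gives 3D = 1449, so D = 483 kJ/mol.

D(O=O) ≈ 483 kJ/mol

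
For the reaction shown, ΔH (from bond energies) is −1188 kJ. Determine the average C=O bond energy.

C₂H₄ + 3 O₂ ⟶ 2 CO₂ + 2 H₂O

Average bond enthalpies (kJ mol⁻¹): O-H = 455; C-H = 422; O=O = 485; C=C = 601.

Let D be the C=O bond energy.
Σ(broken) = 4×422 + 1×601 + 3×485 = 3744
Σ(formed) = 4×D + 4×455 = 1820 + 4D
ΔH = Σ(broken) − Σ(formed) = (3744) − (1820 + 4D) = +1924 − 4D
Setting this equal to −1188 kJ gives 4D = 3112, so D = 778 kJ/mol.

D(C=O) ≈ 778 kJ/mol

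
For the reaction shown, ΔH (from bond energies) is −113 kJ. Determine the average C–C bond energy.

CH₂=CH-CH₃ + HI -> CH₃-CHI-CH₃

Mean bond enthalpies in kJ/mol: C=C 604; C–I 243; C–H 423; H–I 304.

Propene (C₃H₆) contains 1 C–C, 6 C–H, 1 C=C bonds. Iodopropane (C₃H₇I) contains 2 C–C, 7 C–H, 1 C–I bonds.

D(C–C) ≈ 355 kJ/mol

Let D be the C–C bond energy.
Σ(broken) = 1×D + 6×423 + 1×604 + 1×304 = 3446 + D
Σ(formed) = 2×D + 7×423 + 1×243 = 3204 + 2D
ΔH = Σ(broken) − Σ(formed) = (3446 + D) − (3204 + 2D) = +242 − D
Setting this equal to −113 kJ gives D = 355 kJ/mol.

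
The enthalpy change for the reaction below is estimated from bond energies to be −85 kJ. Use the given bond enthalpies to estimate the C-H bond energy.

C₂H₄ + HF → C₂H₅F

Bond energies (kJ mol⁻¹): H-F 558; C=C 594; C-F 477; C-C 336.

D(C-H) ≈ 424 kJ/mol

Let D be the C-H bond energy.
Σ(broken) = 4×D + 1×594 + 1×558 = 1152 + 4D
Σ(formed) = 1×336 + 1×477 + 5×D = 813 + 5D
ΔH = Σ(broken) − Σ(formed) = (1152 + 4D) − (813 + 5D) = +339 − D
Setting this equal to −85 kJ gives D = 424 kJ/mol.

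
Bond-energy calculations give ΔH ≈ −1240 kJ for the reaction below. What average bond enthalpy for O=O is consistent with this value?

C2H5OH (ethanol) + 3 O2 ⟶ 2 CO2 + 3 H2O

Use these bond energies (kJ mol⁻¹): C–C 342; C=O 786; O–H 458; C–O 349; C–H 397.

D(O=O) ≈ 506 kJ/mol

Let D be the O=O bond energy.
Σ(broken) = 1×342 + 5×397 + 1×349 + 1×458 + 3×D = 3134 + 3D
Σ(formed) = 4×786 + 6×458 = 5892
ΔH = Σ(broken) − Σ(formed) = (3134 + 3D) − (5892) = −2758 + 3D
Setting this equal to −1240 kJ gives 3D = 1518, so D = 506 kJ/mol.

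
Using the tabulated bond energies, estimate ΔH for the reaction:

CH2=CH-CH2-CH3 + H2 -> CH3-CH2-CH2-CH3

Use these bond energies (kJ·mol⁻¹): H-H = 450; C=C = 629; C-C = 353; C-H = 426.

ΔH ≈ −126 kJ

Bonds broken (reactants):
  C-C: 2 × 353 = 706
  C-H: 8 × 426 = 3408
  C=C: 1 × 629 = 629
  H-H: 1 × 450 = 450
  Σ(broken) = 5193 kJ
Bonds formed (products):
  C-C: 3 × 353 = 1059
  C-H: 10 × 426 = 4260
  Σ(formed) = 5319 kJ
ΔH = Σ(broken) − Σ(formed) = 5193 − 5319 = −126 kJ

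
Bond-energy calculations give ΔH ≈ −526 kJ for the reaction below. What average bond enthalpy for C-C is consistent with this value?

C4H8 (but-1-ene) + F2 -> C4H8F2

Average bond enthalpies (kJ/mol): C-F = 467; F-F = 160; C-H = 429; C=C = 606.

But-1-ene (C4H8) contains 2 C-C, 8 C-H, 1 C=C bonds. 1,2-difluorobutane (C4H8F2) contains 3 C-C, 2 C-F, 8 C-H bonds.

Let D be the C-C bond energy.
Σ(broken) = 2×D + 8×429 + 1×606 + 1×160 = 4198 + 2D
Σ(formed) = 3×D + 2×467 + 8×429 = 4366 + 3D
ΔH = Σ(broken) − Σ(formed) = (4198 + 2D) − (4366 + 3D) = −168 − D
Setting this equal to −526 kJ gives D = 358 kJ/mol.

D(C-C) ≈ 358 kJ/mol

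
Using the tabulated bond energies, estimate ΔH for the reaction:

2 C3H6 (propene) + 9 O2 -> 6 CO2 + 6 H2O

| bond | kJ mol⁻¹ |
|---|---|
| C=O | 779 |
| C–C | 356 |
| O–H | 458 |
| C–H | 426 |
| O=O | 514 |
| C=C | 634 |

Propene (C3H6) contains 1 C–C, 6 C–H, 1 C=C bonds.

ΔH ≈ −3126 kJ

Bonds broken (reactants):
  C–C: 2 × 356 = 712
  C–H: 12 × 426 = 5112
  C=C: 2 × 634 = 1268
  O=O: 9 × 514 = 4626
  Σ(broken) = 11718 kJ
Bonds formed (products):
  C=O: 12 × 779 = 9348
  O–H: 12 × 458 = 5496
  Σ(formed) = 14844 kJ
ΔH = Σ(broken) − Σ(formed) = 11718 − 14844 = −3126 kJ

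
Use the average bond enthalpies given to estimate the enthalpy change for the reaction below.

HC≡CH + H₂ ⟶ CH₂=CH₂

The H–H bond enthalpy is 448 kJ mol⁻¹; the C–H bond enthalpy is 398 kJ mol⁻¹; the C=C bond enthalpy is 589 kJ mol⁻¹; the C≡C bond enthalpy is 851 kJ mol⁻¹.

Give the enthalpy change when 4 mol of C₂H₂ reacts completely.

ΔH = −344 kJ

Bonds broken (reactants):
  C≡C: 1 × 851 = 851
  C–H: 2 × 398 = 796
  H–H: 1 × 448 = 448
  Σ(broken) = 2095 kJ
Bonds formed (products):
  C–H: 4 × 398 = 1592
  C=C: 1 × 589 = 589
  Σ(formed) = 2181 kJ
ΔH = Σ(broken) − Σ(formed) = 2095 − 2181 = −86 kJ
For 4× the reaction as written: 4 × (−86) = −344 kJ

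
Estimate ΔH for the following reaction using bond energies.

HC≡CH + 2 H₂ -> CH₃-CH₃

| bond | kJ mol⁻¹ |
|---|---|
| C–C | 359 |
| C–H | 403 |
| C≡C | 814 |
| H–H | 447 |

Bonds broken (reactants):
  C≡C: 1 × 814 = 814
  C–H: 2 × 403 = 806
  H–H: 2 × 447 = 894
  Σ(broken) = 2514 kJ
Bonds formed (products):
  C–C: 1 × 359 = 359
  C–H: 6 × 403 = 2418
  Σ(formed) = 2777 kJ
ΔH = Σ(broken) − Σ(formed) = 2514 − 2777 = −263 kJ

ΔH ≈ −263 kJ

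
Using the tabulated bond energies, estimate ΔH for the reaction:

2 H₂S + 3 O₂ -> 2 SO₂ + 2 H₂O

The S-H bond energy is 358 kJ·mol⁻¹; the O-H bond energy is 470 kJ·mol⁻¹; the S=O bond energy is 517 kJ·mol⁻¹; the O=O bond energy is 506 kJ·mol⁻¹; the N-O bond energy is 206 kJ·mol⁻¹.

Bonds broken (reactants):
  O=O: 3 × 506 = 1518
  S-H: 4 × 358 = 1432
  Σ(broken) = 2950 kJ
Bonds formed (products):
  O-H: 4 × 470 = 1880
  S=O: 4 × 517 = 2068
  Σ(formed) = 3948 kJ
ΔH = Σ(broken) − Σ(formed) = 2950 − 3948 = −998 kJ

ΔH ≈ −998 kJ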